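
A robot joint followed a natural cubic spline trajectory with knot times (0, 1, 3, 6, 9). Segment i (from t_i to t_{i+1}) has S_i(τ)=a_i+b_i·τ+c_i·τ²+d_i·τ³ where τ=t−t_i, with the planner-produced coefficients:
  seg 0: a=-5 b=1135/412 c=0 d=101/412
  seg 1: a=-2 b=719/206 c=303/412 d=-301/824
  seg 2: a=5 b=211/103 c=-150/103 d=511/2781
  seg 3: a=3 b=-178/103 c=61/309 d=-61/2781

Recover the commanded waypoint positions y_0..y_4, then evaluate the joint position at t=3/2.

y_0 = S_0(0) = a_0 = -5
y_1 = S_1(0) = a_1 = -2
y_2 = S_2(0) = a_2 = 5
y_3 = S_3(0) = a_3 = 3
y_4 = S_3(3) = -1
t_q=3/2 is in segment 1 (τ=1/2); S_1(τ)=-769/6592

y_0=-5 y_1=-2 y_2=5 y_3=3 y_4=-1
S(3/2) = -769/6592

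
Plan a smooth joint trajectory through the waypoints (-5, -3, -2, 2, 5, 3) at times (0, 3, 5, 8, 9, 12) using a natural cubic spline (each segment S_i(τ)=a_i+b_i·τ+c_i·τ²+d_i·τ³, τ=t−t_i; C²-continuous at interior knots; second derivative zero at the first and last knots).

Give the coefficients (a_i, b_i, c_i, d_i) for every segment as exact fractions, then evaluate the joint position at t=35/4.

Δ: Δ0=2/3, Δ1=1/2, Δ2=4/3, Δ3=3, Δ4=-2/3
row 1: diag=10, rhs=-1; c'=1/5, d'=-1/10
row 2: denom=10−2·1/5=48/5; d'=(5−2·-1/10)/(48/5)=13/24
row 3: denom=8−3·5/16=113/16; d'=(10−3·13/24)/(113/16)=134/113
row 4: denom=8−1·16/113=888/113; d'=(-22−1·134/113)/(888/113)=-655/222
back: M4=-655/222
back: M3=134/113−16/113·-655/222=178/111
back: M2=13/24−5/16·178/111=3/74
back: M1=-1/10−1/5·3/74=-4/37
M: M0=0, M1=-4/37, M2=3/74, M3=178/111, M4=-655/222, M5=0
seg 0: a=-5, c=M0/2=0, d=(M1−M0)/(6·3)=-2/333, b=Δ0−h0·(2M0+M1)/6=80/111
seg 1: a=-3, c=M1/2=-2/37, d=(M2−M1)/(6·2)=11/888, b=Δ1−h1·(2M1+M2)/6=62/111
seg 2: a=-2, c=M2/2=3/148, d=(M3−M2)/(6·3)=347/3996, b=Δ2−h2·(2M2+M3)/6=109/222
seg 3: a=2, c=M3/2=89/111, d=(M4−M3)/(6·1)=-337/444, b=Δ3−h3·(2M3+M4)/6=1313/444
seg 4: a=5, c=M4/2=-655/444, d=(M5−M4)/(6·3)=655/3996, b=Δ4−h4·(2M4+M5)/6=169/74
t_q=35/4 → seg 3, τ=3/4; S=2+1313/444·τ+89/111·τ²+-337/444·τ³=41191/9472

  seg 0: a=-5 b=80/111 c=0 d=-2/333
  seg 1: a=-3 b=62/111 c=-2/37 d=11/888
  seg 2: a=-2 b=109/222 c=3/148 d=347/3996
  seg 3: a=2 b=1313/444 c=89/111 d=-337/444
  seg 4: a=5 b=169/74 c=-655/444 d=655/3996
S(35/4) = 41191/9472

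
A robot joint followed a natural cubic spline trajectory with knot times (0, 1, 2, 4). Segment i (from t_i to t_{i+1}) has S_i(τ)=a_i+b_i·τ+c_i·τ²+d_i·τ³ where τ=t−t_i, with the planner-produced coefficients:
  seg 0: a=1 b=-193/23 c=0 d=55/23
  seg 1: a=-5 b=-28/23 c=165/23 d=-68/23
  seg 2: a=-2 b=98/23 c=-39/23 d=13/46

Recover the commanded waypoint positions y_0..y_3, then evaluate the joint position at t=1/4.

y_0 = S_0(0) = a_0 = 1
y_1 = S_1(0) = a_1 = -5
y_2 = S_2(0) = a_2 = -2
y_3 = S_2(2) = 2
t_q=1/4 is in segment 0 (τ=1/4); S_0(τ)=-1561/1472

y_0=1 y_1=-5 y_2=-2 y_3=2
S(1/4) = -1561/1472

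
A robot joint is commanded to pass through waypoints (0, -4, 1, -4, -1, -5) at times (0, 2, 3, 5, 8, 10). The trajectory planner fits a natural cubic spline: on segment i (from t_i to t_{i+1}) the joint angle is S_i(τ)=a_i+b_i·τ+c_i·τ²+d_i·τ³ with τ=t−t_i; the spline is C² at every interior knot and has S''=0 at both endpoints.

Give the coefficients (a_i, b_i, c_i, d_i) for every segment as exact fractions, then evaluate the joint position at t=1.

  seg 0: a=0 b=-2903/589 c=0 d=1725/2356
  seg 1: a=-4 b=2272/589 c=5175/1178 d=-3829/1178
  seg 2: a=1 b=3407/1178 c=-3156/589 d=784/589
  seg 3: a=-4 b=-3025/1178 c=1548/589 d=-565/1178
  seg 4: a=-1 b=148/589 c=-1989/1178 d=663/2356
S(1) = -9887/2356

Δ: Δ0=-2, Δ1=5, Δ2=-5/2, Δ3=1, Δ4=-2
row 1: diag=6, rhs=42; c'=1/6, d'=7
row 2: denom=6−1·1/6=35/6; d'=(-45−1·7)/(35/6)=-312/35
row 3: denom=10−2·12/35=326/35; d'=(21−2·-312/35)/(326/35)=1359/326
row 4: denom=10−3·105/326=2945/326; d'=(-18−3·1359/326)/(2945/326)=-1989/589
back: M4=-1989/589
back: M3=1359/326−105/326·-1989/589=3096/589
back: M2=-312/35−12/35·3096/589=-6312/589
back: M1=7−1/6·-6312/589=5175/589
M: M0=0, M1=5175/589, M2=-6312/589, M3=3096/589, M4=-1989/589, M5=0
seg 0: a=0, c=M0/2=0, d=(M1−M0)/(6·2)=1725/2356, b=Δ0−h0·(2M0+M1)/6=-2903/589
seg 1: a=-4, c=M1/2=5175/1178, d=(M2−M1)/(6·1)=-3829/1178, b=Δ1−h1·(2M1+M2)/6=2272/589
seg 2: a=1, c=M2/2=-3156/589, d=(M3−M2)/(6·2)=784/589, b=Δ2−h2·(2M2+M3)/6=3407/1178
seg 3: a=-4, c=M3/2=1548/589, d=(M4−M3)/(6·3)=-565/1178, b=Δ3−h3·(2M3+M4)/6=-3025/1178
seg 4: a=-1, c=M4/2=-1989/1178, d=(M5−M4)/(6·2)=663/2356, b=Δ4−h4·(2M4+M5)/6=148/589
t_q=1 → seg 0, τ=1; S=0+-2903/589·τ+0·τ²+1725/2356·τ³=-9887/2356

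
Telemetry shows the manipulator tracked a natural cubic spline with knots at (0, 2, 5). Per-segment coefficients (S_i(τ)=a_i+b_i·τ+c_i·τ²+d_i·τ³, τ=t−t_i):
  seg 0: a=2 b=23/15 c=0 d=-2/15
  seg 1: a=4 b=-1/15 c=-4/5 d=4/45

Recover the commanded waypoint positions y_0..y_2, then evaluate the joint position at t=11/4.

y_0=2 y_1=4 y_2=-1
S(11/4) = 283/80

y_0 = S_0(0) = a_0 = 2
y_1 = S_1(0) = a_1 = 4
y_2 = S_1(3) = -1
t_q=11/4 is in segment 1 (τ=3/4); S_1(τ)=283/80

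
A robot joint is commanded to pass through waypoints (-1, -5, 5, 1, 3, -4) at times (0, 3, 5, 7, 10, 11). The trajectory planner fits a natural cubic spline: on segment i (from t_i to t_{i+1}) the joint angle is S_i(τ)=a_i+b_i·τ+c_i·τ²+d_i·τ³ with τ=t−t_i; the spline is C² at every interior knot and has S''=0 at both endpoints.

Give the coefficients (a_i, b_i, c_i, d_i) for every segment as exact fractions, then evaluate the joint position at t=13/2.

  seg 0: a=-1 b=-379/94 c=0 d=761/2538
  seg 1: a=-5 b=191/47 c=761/282 d=-629/564
  seg 2: a=5 b=208/141 c=-563/141 d=53/47
  seg 3: a=1 b=-136/141 c=391/141 d=-943/1269
  seg 4: a=3 b=-619/141 c=-184/47 d=184/141
S(13/2) = 765/376

Δ: Δ0=-4/3, Δ1=5, Δ2=-2, Δ3=2/3, Δ4=-7
row 1: diag=10, rhs=38; c'=1/5, d'=19/5
row 2: denom=8−2·1/5=38/5; d'=(-42−2·19/5)/(38/5)=-124/19
row 3: denom=10−2·5/19=180/19; d'=(16−2·-124/19)/(180/19)=46/15
row 4: denom=8−3·19/60=141/20; d'=(-46−3·46/15)/(141/20)=-368/47
back: M4=-368/47
back: M3=46/15−19/60·-368/47=782/141
back: M2=-124/19−5/19·782/141=-1126/141
back: M1=19/5−1/5·-1126/141=761/141
M: M0=0, M1=761/141, M2=-1126/141, M3=782/141, M4=-368/47, M5=0
seg 0: a=-1, c=M0/2=0, d=(M1−M0)/(6·3)=761/2538, b=Δ0−h0·(2M0+M1)/6=-379/94
seg 1: a=-5, c=M1/2=761/282, d=(M2−M1)/(6·2)=-629/564, b=Δ1−h1·(2M1+M2)/6=191/47
seg 2: a=5, c=M2/2=-563/141, d=(M3−M2)/(6·2)=53/47, b=Δ2−h2·(2M2+M3)/6=208/141
seg 3: a=1, c=M3/2=391/141, d=(M4−M3)/(6·3)=-943/1269, b=Δ3−h3·(2M3+M4)/6=-136/141
seg 4: a=3, c=M4/2=-184/47, d=(M5−M4)/(6·1)=184/141, b=Δ4−h4·(2M4+M5)/6=-619/141
t_q=13/2 → seg 2, τ=3/2; S=5+208/141·τ+-563/141·τ²+53/47·τ³=765/376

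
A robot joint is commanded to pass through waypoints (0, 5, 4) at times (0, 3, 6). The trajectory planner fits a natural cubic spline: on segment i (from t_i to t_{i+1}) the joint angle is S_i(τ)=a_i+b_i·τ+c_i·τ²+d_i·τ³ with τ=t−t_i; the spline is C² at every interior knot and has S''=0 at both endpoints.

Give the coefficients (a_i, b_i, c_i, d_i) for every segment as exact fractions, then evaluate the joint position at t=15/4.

  seg 0: a=0 b=13/6 c=0 d=-1/18
  seg 1: a=5 b=2/3 c=-1/2 d=1/18
S(15/4) = 671/128

Δ: Δ0=5/3, Δ1=-1/3
row 1: diag=12, rhs=-12; c'=1/4, d'=-1
back: M1=-1
M: M0=0, M1=-1, M2=0
seg 0: a=0, c=M0/2=0, d=(M1−M0)/(6·3)=-1/18, b=Δ0−h0·(2M0+M1)/6=13/6
seg 1: a=5, c=M1/2=-1/2, d=(M2−M1)/(6·3)=1/18, b=Δ1−h1·(2M1+M2)/6=2/3
t_q=15/4 → seg 1, τ=3/4; S=5+2/3·τ+-1/2·τ²+1/18·τ³=671/128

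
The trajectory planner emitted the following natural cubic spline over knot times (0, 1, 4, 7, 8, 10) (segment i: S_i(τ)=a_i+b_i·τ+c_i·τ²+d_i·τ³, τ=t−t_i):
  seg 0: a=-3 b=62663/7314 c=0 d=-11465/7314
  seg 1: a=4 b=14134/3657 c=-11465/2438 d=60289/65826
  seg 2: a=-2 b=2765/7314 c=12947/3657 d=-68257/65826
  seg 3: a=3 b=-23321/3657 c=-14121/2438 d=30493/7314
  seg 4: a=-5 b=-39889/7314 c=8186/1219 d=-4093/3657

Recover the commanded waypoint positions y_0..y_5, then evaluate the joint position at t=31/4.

y_0 = S_0(0) = a_0 = -3
y_1 = S_1(0) = a_1 = 4
y_2 = S_2(0) = a_2 = -2
y_3 = S_3(0) = a_3 = 3
y_4 = S_4(0) = a_4 = -5
y_5 = S_4(2) = 2
t_q=31/4 is in segment 3 (τ=3/4); S_3(τ)=-22265/6784

y_0=-3 y_1=4 y_2=-2 y_3=3 y_4=-5 y_5=2
S(31/4) = -22265/6784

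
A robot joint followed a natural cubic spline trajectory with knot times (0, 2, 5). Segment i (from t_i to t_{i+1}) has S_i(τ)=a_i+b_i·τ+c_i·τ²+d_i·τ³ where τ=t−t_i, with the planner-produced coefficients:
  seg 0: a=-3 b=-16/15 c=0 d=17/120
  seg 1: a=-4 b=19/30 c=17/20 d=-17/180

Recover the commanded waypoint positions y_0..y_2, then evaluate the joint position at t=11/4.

y_0 = S_0(0) = a_0 = -3
y_1 = S_1(0) = a_1 = -4
y_2 = S_1(3) = 3
t_q=11/4 is in segment 1 (τ=3/4); S_1(τ)=-3951/1280

y_0=-3 y_1=-4 y_2=3
S(11/4) = -3951/1280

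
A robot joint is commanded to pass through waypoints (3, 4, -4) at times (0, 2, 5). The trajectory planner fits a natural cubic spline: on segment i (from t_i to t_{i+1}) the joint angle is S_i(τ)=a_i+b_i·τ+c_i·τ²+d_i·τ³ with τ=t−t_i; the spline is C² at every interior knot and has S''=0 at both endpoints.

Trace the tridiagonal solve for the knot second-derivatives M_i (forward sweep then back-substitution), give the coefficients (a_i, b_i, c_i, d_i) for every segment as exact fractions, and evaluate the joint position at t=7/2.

Δ: Δ0=1/2, Δ1=-8/3
row 1: diag=10, rhs=-19; c'=3/10, d'=-19/10
back: M1=-19/10
M: M0=0, M1=-19/10, M2=0
seg 0: a=3, c=M0/2=0, d=(M1−M0)/(6·2)=-19/120, b=Δ0−h0·(2M0+M1)/6=17/15
seg 1: a=4, c=M1/2=-19/20, d=(M2−M1)/(6·3)=19/180, b=Δ1−h1·(2M1+M2)/6=-23/30
t_q=7/2 → seg 1, τ=3/2; S=4+-23/30·τ+-19/20·τ²+19/180·τ³=171/160

  seg 0: a=3 b=17/15 c=0 d=-19/120
  seg 1: a=4 b=-23/30 c=-19/20 d=19/180
S(7/2) = 171/160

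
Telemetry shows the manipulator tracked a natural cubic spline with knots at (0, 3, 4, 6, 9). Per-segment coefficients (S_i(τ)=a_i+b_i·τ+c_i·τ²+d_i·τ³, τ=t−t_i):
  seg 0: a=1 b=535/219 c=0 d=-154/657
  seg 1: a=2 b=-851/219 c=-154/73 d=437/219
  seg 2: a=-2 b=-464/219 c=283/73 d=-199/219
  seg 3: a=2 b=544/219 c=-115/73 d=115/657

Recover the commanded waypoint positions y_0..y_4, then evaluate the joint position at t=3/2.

y_0 = S_0(0) = a_0 = 1
y_1 = S_1(0) = a_1 = 2
y_2 = S_2(0) = a_2 = -2
y_3 = S_3(0) = a_3 = 2
y_4 = S_3(3) = 0
t_q=3/2 is in segment 0 (τ=3/2); S_0(τ)=1131/292

y_0=1 y_1=2 y_2=-2 y_3=2 y_4=0
S(3/2) = 1131/292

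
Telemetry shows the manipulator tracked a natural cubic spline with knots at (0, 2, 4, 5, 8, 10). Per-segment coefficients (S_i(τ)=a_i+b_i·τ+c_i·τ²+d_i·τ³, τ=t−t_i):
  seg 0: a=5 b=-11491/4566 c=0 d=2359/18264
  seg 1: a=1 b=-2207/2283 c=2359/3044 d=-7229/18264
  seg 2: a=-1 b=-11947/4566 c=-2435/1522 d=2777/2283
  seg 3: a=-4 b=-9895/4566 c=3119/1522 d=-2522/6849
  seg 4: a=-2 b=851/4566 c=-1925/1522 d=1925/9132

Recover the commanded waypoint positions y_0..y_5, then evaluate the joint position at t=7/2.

y_0 = S_0(0) = a_0 = 5
y_1 = S_1(0) = a_1 = 1
y_2 = S_2(0) = a_2 = -1
y_3 = S_3(0) = a_3 = -4
y_4 = S_4(0) = a_4 = -2
y_5 = S_4(2) = -5
t_q=7/2 is in segment 1 (τ=3/2); S_1(τ)=-2057/48704

y_0=5 y_1=1 y_2=-1 y_3=-4 y_4=-2 y_5=-5
S(7/2) = -2057/48704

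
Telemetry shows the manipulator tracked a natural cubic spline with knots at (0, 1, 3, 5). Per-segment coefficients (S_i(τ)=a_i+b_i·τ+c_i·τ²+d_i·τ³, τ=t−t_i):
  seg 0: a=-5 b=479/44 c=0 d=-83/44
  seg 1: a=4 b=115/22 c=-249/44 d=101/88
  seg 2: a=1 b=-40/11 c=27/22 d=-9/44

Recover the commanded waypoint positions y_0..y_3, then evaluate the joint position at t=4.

y_0=-5 y_1=4 y_2=1 y_3=-3
S(4) = -71/44

y_0 = S_0(0) = a_0 = -5
y_1 = S_1(0) = a_1 = 4
y_2 = S_2(0) = a_2 = 1
y_3 = S_2(2) = -3
t_q=4 is in segment 2 (τ=1); S_2(τ)=-71/44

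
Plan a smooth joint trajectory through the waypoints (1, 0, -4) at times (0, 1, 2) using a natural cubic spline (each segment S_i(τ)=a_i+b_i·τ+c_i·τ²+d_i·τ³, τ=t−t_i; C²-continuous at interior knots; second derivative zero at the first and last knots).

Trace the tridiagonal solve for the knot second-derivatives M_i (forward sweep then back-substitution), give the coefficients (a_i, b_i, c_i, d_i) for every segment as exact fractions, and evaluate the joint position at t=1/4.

Δ: Δ0=-1, Δ1=-4
row 1: diag=4, rhs=-18; c'=1/4, d'=-9/2
back: M1=-9/2
M: M0=0, M1=-9/2, M2=0
seg 0: a=1, c=M0/2=0, d=(M1−M0)/(6·1)=-3/4, b=Δ0−h0·(2M0+M1)/6=-1/4
seg 1: a=0, c=M1/2=-9/4, d=(M2−M1)/(6·1)=3/4, b=Δ1−h1·(2M1+M2)/6=-5/2
t_q=1/4 → seg 0, τ=1/4; S=1+-1/4·τ+0·τ²+-3/4·τ³=237/256

  seg 0: a=1 b=-1/4 c=0 d=-3/4
  seg 1: a=0 b=-5/2 c=-9/4 d=3/4
S(1/4) = 237/256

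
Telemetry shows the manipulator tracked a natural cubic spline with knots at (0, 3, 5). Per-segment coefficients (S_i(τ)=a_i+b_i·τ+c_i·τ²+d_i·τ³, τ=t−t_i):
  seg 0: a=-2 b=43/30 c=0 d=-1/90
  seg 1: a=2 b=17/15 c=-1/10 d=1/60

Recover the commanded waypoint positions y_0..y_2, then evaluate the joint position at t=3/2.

y_0=-2 y_1=2 y_2=4
S(3/2) = 9/80

y_0 = S_0(0) = a_0 = -2
y_1 = S_1(0) = a_1 = 2
y_2 = S_1(2) = 4
t_q=3/2 is in segment 0 (τ=3/2); S_0(τ)=9/80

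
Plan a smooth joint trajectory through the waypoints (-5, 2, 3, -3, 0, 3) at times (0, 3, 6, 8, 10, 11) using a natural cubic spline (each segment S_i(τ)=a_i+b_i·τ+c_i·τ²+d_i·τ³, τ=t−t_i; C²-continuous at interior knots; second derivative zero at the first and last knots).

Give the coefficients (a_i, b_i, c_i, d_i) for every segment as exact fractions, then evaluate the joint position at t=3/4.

Δ: Δ0=7/3, Δ1=1/3, Δ2=-3, Δ3=3/2, Δ4=3
row 1: diag=12, rhs=-12; c'=1/4, d'=-1
row 2: denom=10−3·1/4=37/4; d'=(-20−3·-1)/(37/4)=-68/37
row 3: denom=8−2·8/37=280/37; d'=(27−2·-68/37)/(280/37)=227/56
row 4: denom=6−2·37/140=383/70; d'=(9−2·227/56)/(383/70)=125/766
back: M4=125/766
back: M3=227/56−37/140·125/766=1536/383
back: M2=-68/37−8/37·1536/383=-1036/383
back: M1=-1−1/4·-1036/383=-124/383
M: M0=0, M1=-124/383, M2=-1036/383, M3=1536/383, M4=125/766, M5=0
seg 0: a=-5, c=M0/2=0, d=(M1−M0)/(6·3)=-62/3447, b=Δ0−h0·(2M0+M1)/6=2867/1149
seg 1: a=2, c=M1/2=-62/383, d=(M2−M1)/(6·3)=-152/1149, b=Δ1−h1·(2M1+M2)/6=2309/1149
seg 2: a=3, c=M2/2=-518/383, d=(M3−M2)/(6·2)=643/1149, b=Δ2−h2·(2M2+M3)/6=-2911/1149
seg 3: a=-3, c=M3/2=768/383, d=(M4−M3)/(6·2)=-2947/9192, b=Δ3−h3·(2M3+M4)/6=-1411/1149
seg 4: a=0, c=M4/2=125/1532, d=(M5−M4)/(6·1)=-125/4596, b=Δ4−h4·(2M4+M5)/6=6769/2298
t_q=3/4 → seg 0, τ=3/4; S=-5+2867/1149·τ+0·τ²+-62/3447·τ³=-38437/12256

  seg 0: a=-5 b=2867/1149 c=0 d=-62/3447
  seg 1: a=2 b=2309/1149 c=-62/383 d=-152/1149
  seg 2: a=3 b=-2911/1149 c=-518/383 d=643/1149
  seg 3: a=-3 b=-1411/1149 c=768/383 d=-2947/9192
  seg 4: a=0 b=6769/2298 c=125/1532 d=-125/4596
S(3/4) = -38437/12256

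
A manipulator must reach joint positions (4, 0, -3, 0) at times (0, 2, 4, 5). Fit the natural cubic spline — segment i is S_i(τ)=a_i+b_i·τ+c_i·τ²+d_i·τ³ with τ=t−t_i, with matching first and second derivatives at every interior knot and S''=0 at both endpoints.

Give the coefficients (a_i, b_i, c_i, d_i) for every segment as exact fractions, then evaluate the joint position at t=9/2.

Δ: Δ0=-2, Δ1=-3/2, Δ2=3
row 1: diag=8, rhs=3; c'=1/4, d'=3/8
row 2: denom=6−2·1/4=11/2; d'=(27−2·3/8)/(11/2)=105/22
back: M2=105/22
back: M1=3/8−1/4·105/22=-9/11
M: M0=0, M1=-9/11, M2=105/22, M3=0
seg 0: a=4, c=M0/2=0, d=(M1−M0)/(6·2)=-3/44, b=Δ0−h0·(2M0+M1)/6=-19/11
seg 1: a=0, c=M1/2=-9/22, d=(M2−M1)/(6·2)=41/88, b=Δ1−h1·(2M1+M2)/6=-28/11
seg 2: a=-3, c=M2/2=105/44, d=(M3−M2)/(6·1)=-35/44, b=Δ2−h2·(2M2+M3)/6=31/22
t_q=9/2 → seg 2, τ=1/2; S=-3+31/22·τ+105/44·τ²+-35/44·τ³=-633/352

  seg 0: a=4 b=-19/11 c=0 d=-3/44
  seg 1: a=0 b=-28/11 c=-9/22 d=41/88
  seg 2: a=-3 b=31/22 c=105/44 d=-35/44
S(9/2) = -633/352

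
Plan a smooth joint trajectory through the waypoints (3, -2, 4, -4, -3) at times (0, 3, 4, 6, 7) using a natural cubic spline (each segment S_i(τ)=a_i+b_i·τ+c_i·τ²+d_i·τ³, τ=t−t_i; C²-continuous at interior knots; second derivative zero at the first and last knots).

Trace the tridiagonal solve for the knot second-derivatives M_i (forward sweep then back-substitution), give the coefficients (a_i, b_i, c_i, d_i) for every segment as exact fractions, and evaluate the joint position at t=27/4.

  seg 0: a=3 b=-2044/375 c=0 d=473/1125
  seg 1: a=-2 b=2213/375 c=473/125 d=-1382/375
  seg 2: a=4 b=181/75 c=-909/125 d=3049/1500
  seg 3: a=-4 b=-856/375 c=1231/250 d=-1231/750
S(27/4) = -11631/3200

Δ: Δ0=-5/3, Δ1=6, Δ2=-4, Δ3=1
row 1: diag=8, rhs=46; c'=1/8, d'=23/4
row 2: denom=6−1·1/8=47/8; d'=(-60−1·23/4)/(47/8)=-526/47
row 3: denom=6−2·16/47=250/47; d'=(30−2·-526/47)/(250/47)=1231/125
back: M3=1231/125
back: M2=-526/47−16/47·1231/125=-1818/125
back: M1=23/4−1/8·-1818/125=946/125
M: M0=0, M1=946/125, M2=-1818/125, M3=1231/125, M4=0
seg 0: a=3, c=M0/2=0, d=(M1−M0)/(6·3)=473/1125, b=Δ0−h0·(2M0+M1)/6=-2044/375
seg 1: a=-2, c=M1/2=473/125, d=(M2−M1)/(6·1)=-1382/375, b=Δ1−h1·(2M1+M2)/6=2213/375
seg 2: a=4, c=M2/2=-909/125, d=(M3−M2)/(6·2)=3049/1500, b=Δ2−h2·(2M2+M3)/6=181/75
seg 3: a=-4, c=M3/2=1231/250, d=(M4−M3)/(6·1)=-1231/750, b=Δ3−h3·(2M3+M4)/6=-856/375
t_q=27/4 → seg 3, τ=3/4; S=-4+-856/375·τ+1231/250·τ²+-1231/750·τ³=-11631/3200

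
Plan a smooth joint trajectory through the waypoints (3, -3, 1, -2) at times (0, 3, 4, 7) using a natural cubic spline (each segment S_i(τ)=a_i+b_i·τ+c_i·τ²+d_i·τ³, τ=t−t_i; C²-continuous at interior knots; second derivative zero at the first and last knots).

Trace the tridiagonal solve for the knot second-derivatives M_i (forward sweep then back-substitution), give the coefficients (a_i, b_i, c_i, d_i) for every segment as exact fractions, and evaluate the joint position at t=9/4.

Δ: Δ0=-2, Δ1=4, Δ2=-1
row 1: diag=8, rhs=36; c'=1/8, d'=9/2
row 2: denom=8−1·1/8=63/8; d'=(-30−1·9/2)/(63/8)=-92/21
back: M2=-92/21
back: M1=9/2−1/8·-92/21=106/21
M: M0=0, M1=106/21, M2=-92/21, M3=0
seg 0: a=3, c=M0/2=0, d=(M1−M0)/(6·3)=53/189, b=Δ0−h0·(2M0+M1)/6=-95/21
seg 1: a=-3, c=M1/2=53/21, d=(M2−M1)/(6·1)=-11/7, b=Δ1−h1·(2M1+M2)/6=64/21
seg 2: a=1, c=M2/2=-46/21, d=(M3−M2)/(6·3)=46/189, b=Δ2−h2·(2M2+M3)/6=71/21
t_q=9/4 → seg 0, τ=9/4; S=3+-95/21·τ+0·τ²+53/189·τ³=-255/64

  seg 0: a=3 b=-95/21 c=0 d=53/189
  seg 1: a=-3 b=64/21 c=53/21 d=-11/7
  seg 2: a=1 b=71/21 c=-46/21 d=46/189
S(9/4) = -255/64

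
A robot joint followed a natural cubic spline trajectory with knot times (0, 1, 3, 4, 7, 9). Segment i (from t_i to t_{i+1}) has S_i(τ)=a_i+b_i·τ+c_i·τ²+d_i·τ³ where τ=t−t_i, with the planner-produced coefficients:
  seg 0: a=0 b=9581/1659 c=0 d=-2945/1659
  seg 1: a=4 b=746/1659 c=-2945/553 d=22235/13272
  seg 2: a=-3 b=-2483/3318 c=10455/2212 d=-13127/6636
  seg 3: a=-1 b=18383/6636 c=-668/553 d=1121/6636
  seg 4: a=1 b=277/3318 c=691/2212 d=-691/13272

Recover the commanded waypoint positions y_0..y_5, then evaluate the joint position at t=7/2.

y_0 = S_0(0) = a_0 = 0
y_1 = S_1(0) = a_1 = 4
y_2 = S_2(0) = a_2 = -3
y_3 = S_3(0) = a_3 = -1
y_4 = S_4(0) = a_4 = 1
y_5 = S_4(2) = 2
t_q=7/2 is in segment 2 (τ=1/2); S_2(τ)=-43175/17696

y_0=0 y_1=4 y_2=-3 y_3=-1 y_4=1 y_5=2
S(7/2) = -43175/17696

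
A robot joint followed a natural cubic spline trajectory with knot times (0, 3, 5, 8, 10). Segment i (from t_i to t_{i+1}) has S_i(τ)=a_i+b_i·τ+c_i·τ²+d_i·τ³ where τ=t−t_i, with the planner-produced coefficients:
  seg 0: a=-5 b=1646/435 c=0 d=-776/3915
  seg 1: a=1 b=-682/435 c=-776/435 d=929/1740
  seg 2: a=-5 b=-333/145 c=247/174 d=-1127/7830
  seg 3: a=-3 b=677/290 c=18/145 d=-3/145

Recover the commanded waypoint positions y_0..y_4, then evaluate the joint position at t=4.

y_0=-5 y_1=1 y_2=-5 y_3=-3 y_4=2
S(4) = -3163/1740

y_0 = S_0(0) = a_0 = -5
y_1 = S_1(0) = a_1 = 1
y_2 = S_2(0) = a_2 = -5
y_3 = S_3(0) = a_3 = -3
y_4 = S_3(2) = 2
t_q=4 is in segment 1 (τ=1); S_1(τ)=-3163/1740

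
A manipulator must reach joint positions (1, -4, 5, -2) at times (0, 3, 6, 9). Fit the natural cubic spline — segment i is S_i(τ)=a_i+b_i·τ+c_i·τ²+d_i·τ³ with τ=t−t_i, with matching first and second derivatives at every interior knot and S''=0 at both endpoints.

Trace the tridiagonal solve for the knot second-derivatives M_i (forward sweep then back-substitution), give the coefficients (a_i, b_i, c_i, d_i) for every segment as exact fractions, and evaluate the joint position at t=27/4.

  seg 0: a=1 b=-49/15 c=0 d=8/45
  seg 1: a=-4 b=23/15 c=8/5 d=-10/27
  seg 2: a=5 b=17/15 c=-26/15 d=26/135
S(27/4) = 793/160

Δ: Δ0=-5/3, Δ1=3, Δ2=-7/3
row 1: diag=12, rhs=28; c'=1/4, d'=7/3
row 2: denom=12−3·1/4=45/4; d'=(-32−3·7/3)/(45/4)=-52/15
back: M2=-52/15
back: M1=7/3−1/4·-52/15=16/5
M: M0=0, M1=16/5, M2=-52/15, M3=0
seg 0: a=1, c=M0/2=0, d=(M1−M0)/(6·3)=8/45, b=Δ0−h0·(2M0+M1)/6=-49/15
seg 1: a=-4, c=M1/2=8/5, d=(M2−M1)/(6·3)=-10/27, b=Δ1−h1·(2M1+M2)/6=23/15
seg 2: a=5, c=M2/2=-26/15, d=(M3−M2)/(6·3)=26/135, b=Δ2−h2·(2M2+M3)/6=17/15
t_q=27/4 → seg 2, τ=3/4; S=5+17/15·τ+-26/15·τ²+26/135·τ³=793/160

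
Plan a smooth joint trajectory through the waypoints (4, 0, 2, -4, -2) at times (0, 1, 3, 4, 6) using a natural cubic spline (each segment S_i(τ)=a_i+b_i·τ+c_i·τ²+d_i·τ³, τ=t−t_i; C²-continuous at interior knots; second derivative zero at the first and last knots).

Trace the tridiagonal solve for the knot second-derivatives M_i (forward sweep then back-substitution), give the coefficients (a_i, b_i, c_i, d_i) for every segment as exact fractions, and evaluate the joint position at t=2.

Δ: Δ0=-4, Δ1=1, Δ2=-6, Δ3=1
row 1: diag=6, rhs=30; c'=1/3, d'=5
row 2: denom=6−2·1/3=16/3; d'=(-42−2·5)/(16/3)=-39/4
row 3: denom=6−1·3/16=93/16; d'=(42−1·-39/4)/(93/16)=276/31
back: M3=276/31
back: M2=-39/4−3/16·276/31=-354/31
back: M1=5−1/3·-354/31=273/31
M: M0=0, M1=273/31, M2=-354/31, M3=276/31, M4=0
seg 0: a=4, c=M0/2=0, d=(M1−M0)/(6·1)=91/62, b=Δ0−h0·(2M0+M1)/6=-339/62
seg 1: a=0, c=M1/2=273/62, d=(M2−M1)/(6·2)=-209/124, b=Δ1−h1·(2M1+M2)/6=-33/31
seg 2: a=2, c=M2/2=-177/31, d=(M3−M2)/(6·1)=105/31, b=Δ2−h2·(2M2+M3)/6=-114/31
seg 3: a=-4, c=M3/2=138/31, d=(M4−M3)/(6·2)=-23/31, b=Δ3−h3·(2M3+M4)/6=-153/31
t_q=2 → seg 1, τ=1; S=0+-33/31·τ+273/62·τ²+-209/124·τ³=205/124

  seg 0: a=4 b=-339/62 c=0 d=91/62
  seg 1: a=0 b=-33/31 c=273/62 d=-209/124
  seg 2: a=2 b=-114/31 c=-177/31 d=105/31
  seg 3: a=-4 b=-153/31 c=138/31 d=-23/31
S(2) = 205/124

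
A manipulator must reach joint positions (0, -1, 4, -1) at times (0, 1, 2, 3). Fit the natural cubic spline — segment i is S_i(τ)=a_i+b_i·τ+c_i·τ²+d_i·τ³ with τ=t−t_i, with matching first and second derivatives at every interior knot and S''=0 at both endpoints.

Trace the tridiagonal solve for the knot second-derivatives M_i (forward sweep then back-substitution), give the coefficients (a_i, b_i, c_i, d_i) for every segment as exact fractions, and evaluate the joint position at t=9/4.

Δ: Δ0=-1, Δ1=5, Δ2=-5
row 1: diag=4, rhs=36; c'=1/4, d'=9
row 2: denom=4−1·1/4=15/4; d'=(-60−1·9)/(15/4)=-92/5
back: M2=-92/5
back: M1=9−1/4·-92/5=68/5
M: M0=0, M1=68/5, M2=-92/5, M3=0
seg 0: a=0, c=M0/2=0, d=(M1−M0)/(6·1)=34/15, b=Δ0−h0·(2M0+M1)/6=-49/15
seg 1: a=-1, c=M1/2=34/5, d=(M2−M1)/(6·1)=-16/3, b=Δ1−h1·(2M1+M2)/6=53/15
seg 2: a=4, c=M2/2=-46/5, d=(M3−M2)/(6·1)=46/15, b=Δ2−h2·(2M2+M3)/6=17/15
t_q=9/4 → seg 2, τ=1/4; S=4+17/15·τ+-46/5·τ²+46/15·τ³=601/160

  seg 0: a=0 b=-49/15 c=0 d=34/15
  seg 1: a=-1 b=53/15 c=34/5 d=-16/3
  seg 2: a=4 b=17/15 c=-46/5 d=46/15
S(9/4) = 601/160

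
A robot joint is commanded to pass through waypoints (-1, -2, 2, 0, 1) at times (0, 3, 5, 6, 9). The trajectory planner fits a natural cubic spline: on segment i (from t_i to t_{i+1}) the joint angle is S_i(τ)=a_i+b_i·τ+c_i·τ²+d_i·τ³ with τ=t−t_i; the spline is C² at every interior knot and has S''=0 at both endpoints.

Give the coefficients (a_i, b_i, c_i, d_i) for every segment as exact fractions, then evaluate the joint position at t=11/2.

Δ: Δ0=-1/3, Δ1=2, Δ2=-2, Δ3=1/3
row 1: diag=10, rhs=14; c'=1/5, d'=7/5
row 2: denom=6−2·1/5=28/5; d'=(-24−2·7/5)/(28/5)=-67/14
row 3: denom=8−1·5/28=219/28; d'=(14−1·-67/14)/(219/28)=526/219
back: M3=526/219
back: M2=-67/14−5/28·526/219=-1142/219
back: M1=7/5−1/5·-1142/219=535/219
M: M0=0, M1=535/219, M2=-1142/219, M3=526/219, M4=0
seg 0: a=-1, c=M0/2=0, d=(M1−M0)/(6·3)=535/3942, b=Δ0−h0·(2M0+M1)/6=-227/146
seg 1: a=-2, c=M1/2=535/438, d=(M2−M1)/(6·2)=-559/876, b=Δ1−h1·(2M1+M2)/6=154/73
seg 2: a=2, c=M2/2=-571/219, d=(M3−M2)/(6·1)=278/219, b=Δ2−h2·(2M2+M3)/6=-145/219
seg 3: a=0, c=M3/2=263/219, d=(M4−M3)/(6·3)=-263/1971, b=Δ3−h3·(2M3+M4)/6=-151/73
t_q=11/2 → seg 2, τ=1/2; S=2+-145/219·τ+-571/219·τ²+278/219·τ³=515/438

  seg 0: a=-1 b=-227/146 c=0 d=535/3942
  seg 1: a=-2 b=154/73 c=535/438 d=-559/876
  seg 2: a=2 b=-145/219 c=-571/219 d=278/219
  seg 3: a=0 b=-151/73 c=263/219 d=-263/1971
S(11/2) = 515/438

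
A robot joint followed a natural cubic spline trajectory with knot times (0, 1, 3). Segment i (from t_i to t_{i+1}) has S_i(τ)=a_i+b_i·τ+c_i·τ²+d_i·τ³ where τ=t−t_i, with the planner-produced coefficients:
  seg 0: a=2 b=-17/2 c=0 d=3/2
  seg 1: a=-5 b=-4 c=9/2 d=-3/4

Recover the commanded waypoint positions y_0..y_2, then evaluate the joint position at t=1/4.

y_0 = S_0(0) = a_0 = 2
y_1 = S_1(0) = a_1 = -5
y_2 = S_1(2) = -1
t_q=1/4 is in segment 0 (τ=1/4); S_0(τ)=-13/128

y_0=2 y_1=-5 y_2=-1
S(1/4) = -13/128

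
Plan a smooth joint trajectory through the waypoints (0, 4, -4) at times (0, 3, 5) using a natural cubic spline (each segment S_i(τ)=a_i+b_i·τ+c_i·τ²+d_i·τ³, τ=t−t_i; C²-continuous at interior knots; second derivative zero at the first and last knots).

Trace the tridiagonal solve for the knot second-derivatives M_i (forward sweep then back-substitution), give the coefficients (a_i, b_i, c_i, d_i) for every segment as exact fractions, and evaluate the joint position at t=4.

  seg 0: a=0 b=44/15 c=0 d=-8/45
  seg 1: a=4 b=-28/15 c=-8/5 d=4/15
S(4) = 4/5

Δ: Δ0=4/3, Δ1=-4
row 1: diag=10, rhs=-32; c'=1/5, d'=-16/5
back: M1=-16/5
M: M0=0, M1=-16/5, M2=0
seg 0: a=0, c=M0/2=0, d=(M1−M0)/(6·3)=-8/45, b=Δ0−h0·(2M0+M1)/6=44/15
seg 1: a=4, c=M1/2=-8/5, d=(M2−M1)/(6·2)=4/15, b=Δ1−h1·(2M1+M2)/6=-28/15
t_q=4 → seg 1, τ=1; S=4+-28/15·τ+-8/5·τ²+4/15·τ³=4/5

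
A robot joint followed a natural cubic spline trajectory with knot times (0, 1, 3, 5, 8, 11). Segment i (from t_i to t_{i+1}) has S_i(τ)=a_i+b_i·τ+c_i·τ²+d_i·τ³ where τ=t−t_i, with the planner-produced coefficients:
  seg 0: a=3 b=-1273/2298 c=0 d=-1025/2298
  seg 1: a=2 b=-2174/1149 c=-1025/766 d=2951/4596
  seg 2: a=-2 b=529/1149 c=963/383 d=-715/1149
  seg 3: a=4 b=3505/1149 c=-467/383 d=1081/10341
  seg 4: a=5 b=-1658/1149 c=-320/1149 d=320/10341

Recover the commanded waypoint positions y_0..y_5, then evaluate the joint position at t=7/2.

y_0=3 y_1=2 y_2=-2 y_3=4 y_4=5 y_5=-1
S(7/2) = -3735/3064

y_0 = S_0(0) = a_0 = 3
y_1 = S_1(0) = a_1 = 2
y_2 = S_2(0) = a_2 = -2
y_3 = S_3(0) = a_3 = 4
y_4 = S_4(0) = a_4 = 5
y_5 = S_4(3) = -1
t_q=7/2 is in segment 2 (τ=1/2); S_2(τ)=-3735/3064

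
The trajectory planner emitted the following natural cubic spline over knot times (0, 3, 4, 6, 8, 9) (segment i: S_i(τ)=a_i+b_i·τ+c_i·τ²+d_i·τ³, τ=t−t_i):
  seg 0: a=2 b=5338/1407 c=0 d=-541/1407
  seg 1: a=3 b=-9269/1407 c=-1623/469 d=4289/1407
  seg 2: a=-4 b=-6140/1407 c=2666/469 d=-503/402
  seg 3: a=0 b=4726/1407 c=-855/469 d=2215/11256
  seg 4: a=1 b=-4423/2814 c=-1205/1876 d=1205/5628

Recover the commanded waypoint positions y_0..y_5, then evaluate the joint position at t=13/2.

y_0=2 y_1=3 y_2=-4 y_3=0 y_4=1 y_5=-1
S(13/2) = 37469/30016

y_0 = S_0(0) = a_0 = 2
y_1 = S_1(0) = a_1 = 3
y_2 = S_2(0) = a_2 = -4
y_3 = S_3(0) = a_3 = 0
y_4 = S_4(0) = a_4 = 1
y_5 = S_4(1) = -1
t_q=13/2 is in segment 3 (τ=1/2); S_3(τ)=37469/30016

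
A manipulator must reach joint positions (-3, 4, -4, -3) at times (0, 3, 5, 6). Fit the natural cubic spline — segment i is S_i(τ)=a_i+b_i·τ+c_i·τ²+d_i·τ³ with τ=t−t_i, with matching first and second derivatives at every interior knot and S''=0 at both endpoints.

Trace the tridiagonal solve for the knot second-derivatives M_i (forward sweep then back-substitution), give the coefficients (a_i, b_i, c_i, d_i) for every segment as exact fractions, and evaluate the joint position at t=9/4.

  seg 0: a=-3 b=103/21 c=0 d=-2/7
  seg 1: a=4 b=-59/21 c=-18/7 d=83/84
  seg 2: a=-4 b=-26/21 c=47/14 d=-47/42
S(9/4) = 153/32

Δ: Δ0=7/3, Δ1=-4, Δ2=1
row 1: diag=10, rhs=-38; c'=1/5, d'=-19/5
row 2: denom=6−2·1/5=28/5; d'=(30−2·-19/5)/(28/5)=47/7
back: M2=47/7
back: M1=-19/5−1/5·47/7=-36/7
M: M0=0, M1=-36/7, M2=47/7, M3=0
seg 0: a=-3, c=M0/2=0, d=(M1−M0)/(6·3)=-2/7, b=Δ0−h0·(2M0+M1)/6=103/21
seg 1: a=4, c=M1/2=-18/7, d=(M2−M1)/(6·2)=83/84, b=Δ1−h1·(2M1+M2)/6=-59/21
seg 2: a=-4, c=M2/2=47/14, d=(M3−M2)/(6·1)=-47/42, b=Δ2−h2·(2M2+M3)/6=-26/21
t_q=9/4 → seg 0, τ=9/4; S=-3+103/21·τ+0·τ²+-2/7·τ³=153/32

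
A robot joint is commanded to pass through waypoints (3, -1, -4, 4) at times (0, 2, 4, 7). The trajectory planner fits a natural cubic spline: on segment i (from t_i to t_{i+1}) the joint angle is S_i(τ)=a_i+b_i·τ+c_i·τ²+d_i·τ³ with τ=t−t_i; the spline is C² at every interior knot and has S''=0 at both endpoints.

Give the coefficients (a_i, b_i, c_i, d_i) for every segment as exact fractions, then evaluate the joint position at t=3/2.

  seg 0: a=3 b=-109/57 c=0 d=-5/228
  seg 1: a=-1 b=-124/57 c=-5/38 d=107/456
  seg 2: a=-4 b=13/114 c=97/76 d=-97/684
S(3/2) = 35/608

Δ: Δ0=-2, Δ1=-3/2, Δ2=8/3
row 1: diag=8, rhs=3; c'=1/4, d'=3/8
row 2: denom=10−2·1/4=19/2; d'=(25−2·3/8)/(19/2)=97/38
back: M2=97/38
back: M1=3/8−1/4·97/38=-5/19
M: M0=0, M1=-5/19, M2=97/38, M3=0
seg 0: a=3, c=M0/2=0, d=(M1−M0)/(6·2)=-5/228, b=Δ0−h0·(2M0+M1)/6=-109/57
seg 1: a=-1, c=M1/2=-5/38, d=(M2−M1)/(6·2)=107/456, b=Δ1−h1·(2M1+M2)/6=-124/57
seg 2: a=-4, c=M2/2=97/76, d=(M3−M2)/(6·3)=-97/684, b=Δ2−h2·(2M2+M3)/6=13/114
t_q=3/2 → seg 0, τ=3/2; S=3+-109/57·τ+0·τ²+-5/228·τ³=35/608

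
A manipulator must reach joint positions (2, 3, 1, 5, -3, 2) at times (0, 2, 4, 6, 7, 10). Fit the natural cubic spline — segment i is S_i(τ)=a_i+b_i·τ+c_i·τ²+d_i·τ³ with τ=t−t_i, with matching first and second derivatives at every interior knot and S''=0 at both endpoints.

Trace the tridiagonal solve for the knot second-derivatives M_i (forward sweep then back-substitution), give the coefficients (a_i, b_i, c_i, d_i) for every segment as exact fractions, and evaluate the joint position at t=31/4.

Δ: Δ0=1/2, Δ1=-1, Δ2=2, Δ3=-8, Δ4=5/3
row 1: diag=8, rhs=-9; c'=1/4, d'=-9/8
row 2: denom=8−2·1/4=15/2; d'=(18−2·-9/8)/(15/2)=27/10
row 3: denom=6−2·4/15=82/15; d'=(-60−2·27/10)/(82/15)=-981/82
row 4: denom=8−1·15/82=641/82; d'=(58−1·-981/82)/(641/82)=5737/641
back: M4=5737/641
back: M3=-981/82−15/82·5737/641=-8718/641
back: M2=27/10−4/15·-8718/641=8111/1282
back: M1=-9/8−1/4·8111/1282=-1735/641
M: M0=0, M1=-1735/641, M2=8111/1282, M3=-8718/641, M4=5737/641, M5=0
seg 0: a=2, c=M0/2=0, d=(M1−M0)/(6·2)=-1735/7692, b=Δ0−h0·(2M0+M1)/6=5393/3846
seg 1: a=3, c=M1/2=-1735/1282, d=(M2−M1)/(6·2)=11581/15384, b=Δ1−h1·(2M1+M2)/6=-5017/3846
seg 2: a=1, c=M2/2=8111/2564, d=(M3−M2)/(6·2)=-25547/15384, b=Δ2−h2·(2M2+M3)/6=4453/1923
seg 3: a=5, c=M3/2=-4359/641, d=(M4−M3)/(6·1)=14455/3846, b=Δ3−h3·(2M3+M4)/6=-19069/3846
seg 4: a=-3, c=M4/2=5737/1282, d=(M5−M4)/(6·3)=-5737/11538, b=Δ4−h4·(2M4+M5)/6=-14006/1923
t_q=31/4 → seg 4, τ=3/4; S=-3+-14006/1923·τ+5737/1282·τ²+-5737/11538·τ³=-505015/82048

  seg 0: a=2 b=5393/3846 c=0 d=-1735/7692
  seg 1: a=3 b=-5017/3846 c=-1735/1282 d=11581/15384
  seg 2: a=1 b=4453/1923 c=8111/2564 d=-25547/15384
  seg 3: a=5 b=-19069/3846 c=-4359/641 d=14455/3846
  seg 4: a=-3 b=-14006/1923 c=5737/1282 d=-5737/11538
S(31/4) = -505015/82048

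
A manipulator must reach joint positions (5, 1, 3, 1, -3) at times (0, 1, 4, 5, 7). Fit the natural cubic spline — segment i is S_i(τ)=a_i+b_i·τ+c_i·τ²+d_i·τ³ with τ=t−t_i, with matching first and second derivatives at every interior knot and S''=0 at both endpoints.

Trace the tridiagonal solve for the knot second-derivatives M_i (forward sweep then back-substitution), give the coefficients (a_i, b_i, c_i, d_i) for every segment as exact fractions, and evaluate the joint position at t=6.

  seg 0: a=5 b=-2333/483 c=0 d=401/483
  seg 1: a=1 b=-1130/483 c=401/161 d=-719/1449
  seg 2: a=3 b=-383/483 c=-318/161 d=53/69
  seg 3: a=1 b=-1178/483 c=53/161 d=-53/966
S(6) = -375/322

Δ: Δ0=-4, Δ1=2/3, Δ2=-2, Δ3=-2
row 1: diag=8, rhs=28; c'=3/8, d'=7/2
row 2: denom=8−3·3/8=55/8; d'=(-16−3·7/2)/(55/8)=-212/55
row 3: denom=6−1·8/55=322/55; d'=(0−1·-212/55)/(322/55)=106/161
back: M3=106/161
back: M2=-212/55−8/55·106/161=-636/161
back: M1=7/2−3/8·-636/161=802/161
M: M0=0, M1=802/161, M2=-636/161, M3=106/161, M4=0
seg 0: a=5, c=M0/2=0, d=(M1−M0)/(6·1)=401/483, b=Δ0−h0·(2M0+M1)/6=-2333/483
seg 1: a=1, c=M1/2=401/161, d=(M2−M1)/(6·3)=-719/1449, b=Δ1−h1·(2M1+M2)/6=-1130/483
seg 2: a=3, c=M2/2=-318/161, d=(M3−M2)/(6·1)=53/69, b=Δ2−h2·(2M2+M3)/6=-383/483
seg 3: a=1, c=M3/2=53/161, d=(M4−M3)/(6·2)=-53/966, b=Δ3−h3·(2M3+M4)/6=-1178/483
t_q=6 → seg 3, τ=1; S=1+-1178/483·τ+53/161·τ²+-53/966·τ³=-375/322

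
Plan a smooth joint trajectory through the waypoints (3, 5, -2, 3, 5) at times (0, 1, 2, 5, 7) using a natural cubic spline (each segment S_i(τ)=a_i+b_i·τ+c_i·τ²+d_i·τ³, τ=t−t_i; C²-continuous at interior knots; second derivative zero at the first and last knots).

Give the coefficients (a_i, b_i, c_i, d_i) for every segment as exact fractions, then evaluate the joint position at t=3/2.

  seg 0: a=3 b=3827/822 c=0 d=-2183/822
  seg 1: a=5 b=-1361/411 c=-2183/274 d=3517/822
  seg 2: a=-2 b=-5269/822 c=667/137 d=-1789/2466
  seg 3: a=3 b=1321/411 c=-455/274 d=455/1644
S(3/2) = 4137/2192

Δ: Δ0=2, Δ1=-7, Δ2=5/3, Δ3=1
row 1: diag=4, rhs=-54; c'=1/4, d'=-27/2
row 2: denom=8−1·1/4=31/4; d'=(52−1·-27/2)/(31/4)=262/31
row 3: denom=10−3·12/31=274/31; d'=(-4−3·262/31)/(274/31)=-455/137
back: M3=-455/137
back: M2=262/31−12/31·-455/137=1334/137
back: M1=-27/2−1/4·1334/137=-2183/137
M: M0=0, M1=-2183/137, M2=1334/137, M3=-455/137, M4=0
seg 0: a=3, c=M0/2=0, d=(M1−M0)/(6·1)=-2183/822, b=Δ0−h0·(2M0+M1)/6=3827/822
seg 1: a=5, c=M1/2=-2183/274, d=(M2−M1)/(6·1)=3517/822, b=Δ1−h1·(2M1+M2)/6=-1361/411
seg 2: a=-2, c=M2/2=667/137, d=(M3−M2)/(6·3)=-1789/2466, b=Δ2−h2·(2M2+M3)/6=-5269/822
seg 3: a=3, c=M3/2=-455/274, d=(M4−M3)/(6·2)=455/1644, b=Δ3−h3·(2M3+M4)/6=1321/411
t_q=3/2 → seg 1, τ=1/2; S=5+-1361/411·τ+-2183/274·τ²+3517/822·τ³=4137/2192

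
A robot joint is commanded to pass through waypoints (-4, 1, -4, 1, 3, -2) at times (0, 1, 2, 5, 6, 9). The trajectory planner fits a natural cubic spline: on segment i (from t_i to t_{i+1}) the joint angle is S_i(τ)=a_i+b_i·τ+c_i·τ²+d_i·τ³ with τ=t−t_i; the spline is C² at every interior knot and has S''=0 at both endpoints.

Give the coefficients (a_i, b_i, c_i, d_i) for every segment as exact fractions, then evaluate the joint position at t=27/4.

Δ: Δ0=5, Δ1=-5, Δ2=5/3, Δ3=2, Δ4=-5/3
row 1: diag=4, rhs=-60; c'=1/4, d'=-15
row 2: denom=8−1·1/4=31/4; d'=(40−1·-15)/(31/4)=220/31
row 3: denom=8−3·12/31=212/31; d'=(2−3·220/31)/(212/31)=-299/106
row 4: denom=8−1·31/212=1665/212; d'=(-22−1·-299/106)/(1665/212)=-4066/1665
back: M4=-4066/1665
back: M3=-299/106−31/212·-4066/1665=-4102/1665
back: M2=220/31−12/31·-4102/1665=4468/555
back: M1=-15−1/4·4468/555=-9442/555
M: M0=0, M1=-9442/555, M2=4468/555, M3=-4102/1665, M4=-4066/1665, M5=0
seg 0: a=-4, c=M0/2=0, d=(M1−M0)/(6·1)=-4721/1665, b=Δ0−h0·(2M0+M1)/6=13046/1665
seg 1: a=1, c=M1/2=-4721/555, d=(M2−M1)/(6·1)=1391/333, b=Δ1−h1·(2M1+M2)/6=-1117/1665
seg 2: a=-4, c=M2/2=2234/555, d=(M3−M2)/(6·3)=-8753/14985, b=Δ2−h2·(2M2+M3)/6=-8578/1665
seg 3: a=1, c=M3/2=-2051/1665, d=(M4−M3)/(6·1)=2/555, b=Δ3−h3·(2M3+M4)/6=1075/333
seg 4: a=3, c=M4/2=-2033/1665, d=(M5−M4)/(6·3)=2033/14985, b=Δ4−h4·(2M4+M5)/6=1291/1665
t_q=27/4 → seg 4, τ=3/4; S=3+1291/1665·τ+-2033/1665·τ²+2033/14985·τ³=34951/11840

  seg 0: a=-4 b=13046/1665 c=0 d=-4721/1665
  seg 1: a=1 b=-1117/1665 c=-4721/555 d=1391/333
  seg 2: a=-4 b=-8578/1665 c=2234/555 d=-8753/14985
  seg 3: a=1 b=1075/333 c=-2051/1665 d=2/555
  seg 4: a=3 b=1291/1665 c=-2033/1665 d=2033/14985
S(27/4) = 34951/11840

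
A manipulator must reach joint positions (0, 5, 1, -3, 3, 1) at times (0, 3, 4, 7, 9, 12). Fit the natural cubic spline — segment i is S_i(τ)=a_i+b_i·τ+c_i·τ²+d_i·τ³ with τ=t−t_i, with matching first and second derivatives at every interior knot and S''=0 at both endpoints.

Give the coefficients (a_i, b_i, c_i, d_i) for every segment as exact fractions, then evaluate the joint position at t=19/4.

  seg 0: a=0 b=1151/296 c=0 d=-1973/7992
  seg 1: a=5 b=-411/148 c=-1973/888 d=887/888
  seg 2: a=1 b=-3751/888 c=86/111 d=503/7992
  seg 3: a=-3 b=943/444 c=397/296 d=-401/888
  seg 4: a=3 b=919/444 c=-405/296 d=45/296
S(19/4) = -32313/18944

Δ: Δ0=5/3, Δ1=-4, Δ2=-4/3, Δ3=3, Δ4=-2/3
row 1: diag=8, rhs=-34; c'=1/8, d'=-17/4
row 2: denom=8−1·1/8=63/8; d'=(16−1·-17/4)/(63/8)=18/7
row 3: denom=10−3·8/21=62/7; d'=(26−3·18/7)/(62/7)=64/31
row 4: denom=10−2·7/31=296/31; d'=(-22−2·64/31)/(296/31)=-405/148
back: M4=-405/148
back: M3=64/31−7/31·-405/148=397/148
back: M2=18/7−8/21·397/148=172/111
back: M1=-17/4−1/8·172/111=-1973/444
M: M0=0, M1=-1973/444, M2=172/111, M3=397/148, M4=-405/148, M5=0
seg 0: a=0, c=M0/2=0, d=(M1−M0)/(6·3)=-1973/7992, b=Δ0−h0·(2M0+M1)/6=1151/296
seg 1: a=5, c=M1/2=-1973/888, d=(M2−M1)/(6·1)=887/888, b=Δ1−h1·(2M1+M2)/6=-411/148
seg 2: a=1, c=M2/2=86/111, d=(M3−M2)/(6·3)=503/7992, b=Δ2−h2·(2M2+M3)/6=-3751/888
seg 3: a=-3, c=M3/2=397/296, d=(M4−M3)/(6·2)=-401/888, b=Δ3−h3·(2M3+M4)/6=943/444
seg 4: a=3, c=M4/2=-405/296, d=(M5−M4)/(6·3)=45/296, b=Δ4−h4·(2M4+M5)/6=919/444
t_q=19/4 → seg 2, τ=3/4; S=1+-3751/888·τ+86/111·τ²+503/7992·τ³=-32313/18944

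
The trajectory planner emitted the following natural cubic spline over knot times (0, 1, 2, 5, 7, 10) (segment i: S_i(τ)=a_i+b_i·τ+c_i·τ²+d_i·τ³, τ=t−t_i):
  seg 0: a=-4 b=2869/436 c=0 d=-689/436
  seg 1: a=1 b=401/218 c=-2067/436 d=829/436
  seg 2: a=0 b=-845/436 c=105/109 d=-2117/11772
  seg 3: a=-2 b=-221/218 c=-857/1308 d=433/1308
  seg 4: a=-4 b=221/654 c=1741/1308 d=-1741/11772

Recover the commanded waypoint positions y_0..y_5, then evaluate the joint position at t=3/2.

y_0=-4 y_1=1 y_2=0 y_3=-2 y_4=-4 y_5=5
S(3/2) = 3391/3488

y_0 = S_0(0) = a_0 = -4
y_1 = S_1(0) = a_1 = 1
y_2 = S_2(0) = a_2 = 0
y_3 = S_3(0) = a_3 = -2
y_4 = S_4(0) = a_4 = -4
y_5 = S_4(3) = 5
t_q=3/2 is in segment 1 (τ=1/2); S_1(τ)=3391/3488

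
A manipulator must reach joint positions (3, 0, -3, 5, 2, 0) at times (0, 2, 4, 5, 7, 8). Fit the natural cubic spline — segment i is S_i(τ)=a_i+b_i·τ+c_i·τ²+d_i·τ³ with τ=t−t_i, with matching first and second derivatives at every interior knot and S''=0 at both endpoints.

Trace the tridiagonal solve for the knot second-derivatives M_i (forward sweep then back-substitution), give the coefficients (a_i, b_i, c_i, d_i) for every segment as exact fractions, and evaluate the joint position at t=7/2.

  seg 0: a=3 b=-15/34 c=0 d=-9/34
  seg 1: a=0 b=-123/34 c=-27/17 d=45/34
  seg 2: a=-3 b=201/34 c=108/17 d=-145/34
  seg 3: a=5 b=99/17 c=-219/34 d=189/136
  seg 4: a=2 b=-111/34 c=129/68 d=-43/68
S(7/2) = -1233/272

Δ: Δ0=-3/2, Δ1=-3/2, Δ2=8, Δ3=-3/2, Δ4=-2
row 1: diag=8, rhs=0; c'=1/4, d'=0
row 2: denom=6−2·1/4=11/2; d'=(57−2·0)/(11/2)=114/11
row 3: denom=6−1·2/11=64/11; d'=(-57−1·114/11)/(64/11)=-741/64
row 4: denom=6−2·11/32=85/16; d'=(-3−2·-741/64)/(85/16)=129/34
back: M4=129/34
back: M3=-741/64−11/32·129/34=-219/17
back: M2=114/11−2/11·-219/17=216/17
back: M1=0−1/4·216/17=-54/17
M: M0=0, M1=-54/17, M2=216/17, M3=-219/17, M4=129/34, M5=0
seg 0: a=3, c=M0/2=0, d=(M1−M0)/(6·2)=-9/34, b=Δ0−h0·(2M0+M1)/6=-15/34
seg 1: a=0, c=M1/2=-27/17, d=(M2−M1)/(6·2)=45/34, b=Δ1−h1·(2M1+M2)/6=-123/34
seg 2: a=-3, c=M2/2=108/17, d=(M3−M2)/(6·1)=-145/34, b=Δ2−h2·(2M2+M3)/6=201/34
seg 3: a=5, c=M3/2=-219/34, d=(M4−M3)/(6·2)=189/136, b=Δ3−h3·(2M3+M4)/6=99/17
seg 4: a=2, c=M4/2=129/68, d=(M5−M4)/(6·1)=-43/68, b=Δ4−h4·(2M4+M5)/6=-111/34
t_q=7/2 → seg 1, τ=3/2; S=0+-123/34·τ+-27/17·τ²+45/34·τ³=-1233/272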